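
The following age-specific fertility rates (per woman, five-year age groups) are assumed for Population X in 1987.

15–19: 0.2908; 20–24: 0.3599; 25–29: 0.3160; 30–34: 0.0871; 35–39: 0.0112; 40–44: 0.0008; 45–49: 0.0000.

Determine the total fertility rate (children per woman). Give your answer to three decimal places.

5.329

Sum of ASFRs = 0.2908 + 0.3599 + 0.3160 + 0.0871 + 0.0112 + 0.0008 + 0.0000 = 1.0658
TFR = 5 × 1.0658 = 5.329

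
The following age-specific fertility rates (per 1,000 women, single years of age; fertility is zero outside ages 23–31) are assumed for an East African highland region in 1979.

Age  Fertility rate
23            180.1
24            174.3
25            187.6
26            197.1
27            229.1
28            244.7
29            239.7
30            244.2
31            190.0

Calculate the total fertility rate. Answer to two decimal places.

Sum of ASFRs = 180.1 + 174.3 + 187.6 + 197.1 + 229.1 + 244.7 + 239.7 + 244.2 + 190.0 = 1886.8
TFR = 1886.8 / 1000 = 1.8868

1.89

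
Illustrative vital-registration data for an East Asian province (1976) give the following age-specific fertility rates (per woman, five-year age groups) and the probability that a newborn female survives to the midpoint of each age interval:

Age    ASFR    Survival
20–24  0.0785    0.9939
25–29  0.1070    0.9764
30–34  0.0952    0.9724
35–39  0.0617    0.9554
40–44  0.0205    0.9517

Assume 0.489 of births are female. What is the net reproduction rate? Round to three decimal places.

Proportion female at birth = 0.489.
Each age group contributes 5 × ASFR × survival:
  20–24: 5 × 0.0785 × 0.9939 = 0.39011
  25–29: 5 × 0.1070 × 0.9764 = 0.52237
  30–34: 5 × 0.0952 × 0.9724 = 0.46286
  35–39: 5 × 0.0617 × 0.9554 = 0.29474
  40–44: 5 × 0.0205 × 0.9517 = 0.09755
Sum = 1.76763
NRR = 0.489 × 1.76763 = 0.86437

0.864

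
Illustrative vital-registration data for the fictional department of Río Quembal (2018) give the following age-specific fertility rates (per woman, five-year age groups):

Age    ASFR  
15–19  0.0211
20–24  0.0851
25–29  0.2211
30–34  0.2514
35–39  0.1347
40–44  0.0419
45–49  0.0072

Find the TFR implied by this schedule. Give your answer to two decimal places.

3.81

Sum of ASFRs = 0.0211 + 0.0851 + 0.2211 + 0.2514 + 0.1347 + 0.0419 + 0.0072 = 0.7625
TFR = 5 × 0.7625 = 3.8125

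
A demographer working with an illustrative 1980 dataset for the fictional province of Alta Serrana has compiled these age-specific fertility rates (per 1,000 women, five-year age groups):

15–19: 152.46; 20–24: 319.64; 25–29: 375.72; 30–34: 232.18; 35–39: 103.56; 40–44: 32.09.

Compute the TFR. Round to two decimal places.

Sum of ASFRs = 152.46 + 319.64 + 375.72 + 232.18 + 103.56 + 32.09 = 1215.65
TFR = 5 × 1215.65 / 1000 = 6.07825

6.08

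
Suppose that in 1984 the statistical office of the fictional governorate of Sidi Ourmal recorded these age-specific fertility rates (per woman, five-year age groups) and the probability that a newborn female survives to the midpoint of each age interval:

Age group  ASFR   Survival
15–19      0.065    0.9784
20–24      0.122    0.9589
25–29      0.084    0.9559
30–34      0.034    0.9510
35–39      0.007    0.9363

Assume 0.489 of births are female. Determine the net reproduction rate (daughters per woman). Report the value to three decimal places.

0.733

Proportion female at birth = 0.489.
Per-age-group product (5 × ASFR × survival probability):
  15–19: 5 × 0.065 × 0.9784 = 0.31798
  20–24: 5 × 0.122 × 0.9589 = 0.58493
  25–29: 5 × 0.084 × 0.9559 = 0.40148
  30–34: 5 × 0.034 × 0.9510 = 0.16167
  35–39: 5 × 0.007 × 0.9363 = 0.03277
Sum = 1.49883
NRR = 0.489 × 1.49883 = 0.73293
With NRR below 1 the population is below replacement fertility.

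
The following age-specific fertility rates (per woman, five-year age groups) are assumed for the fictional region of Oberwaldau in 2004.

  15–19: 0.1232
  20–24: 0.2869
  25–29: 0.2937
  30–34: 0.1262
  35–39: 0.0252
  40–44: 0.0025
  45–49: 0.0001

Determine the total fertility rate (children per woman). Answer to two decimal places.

4.29

Sum of ASFRs = 0.1232 + 0.2869 + 0.2937 + 0.1262 + 0.0252 + 0.0025 + 0.0001 = 0.8578
TFR = 5 × 0.8578 = 4.289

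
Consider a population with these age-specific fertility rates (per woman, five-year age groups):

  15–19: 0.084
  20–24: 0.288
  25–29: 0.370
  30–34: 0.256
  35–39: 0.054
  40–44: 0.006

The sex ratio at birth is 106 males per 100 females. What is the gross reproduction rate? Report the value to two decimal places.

2.57

Proportion female at birth = 100 / (100 + 106) = 0.48544.
Sum of ASFRs = 0.084 + 0.288 + 0.370 + 0.256 + 0.054 + 0.006 = 1.058
TFR = 5 × 1.058 = 5.29
GRR = 0.48544 × 5.29 = 2.56798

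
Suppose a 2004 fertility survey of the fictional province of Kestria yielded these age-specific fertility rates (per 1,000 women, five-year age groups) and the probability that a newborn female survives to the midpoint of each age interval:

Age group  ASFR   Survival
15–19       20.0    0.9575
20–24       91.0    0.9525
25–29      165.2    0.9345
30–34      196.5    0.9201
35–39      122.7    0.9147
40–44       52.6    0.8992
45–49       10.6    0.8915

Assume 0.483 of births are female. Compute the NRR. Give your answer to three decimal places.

1.473

Proportion female at birth = 0.483.
Survival-weighted fertility by age (5·fₓ·Sₓ):
  15–19: 5 × 20.0/1000 × 0.9575 = 0.09575
  20–24: 5 × 91.0/1000 × 0.9525 = 0.43339
  25–29: 5 × 165.2/1000 × 0.9345 = 0.77190
  30–34: 5 × 196.5/1000 × 0.9201 = 0.90400
  35–39: 5 × 122.7/1000 × 0.9147 = 0.56117
  40–44: 5 × 52.6/1000 × 0.8992 = 0.23649
  45–49: 5 × 10.6/1000 × 0.8915 = 0.04725
Sum = 3.04995
NRR = 0.483 × 3.04995 = 1.47313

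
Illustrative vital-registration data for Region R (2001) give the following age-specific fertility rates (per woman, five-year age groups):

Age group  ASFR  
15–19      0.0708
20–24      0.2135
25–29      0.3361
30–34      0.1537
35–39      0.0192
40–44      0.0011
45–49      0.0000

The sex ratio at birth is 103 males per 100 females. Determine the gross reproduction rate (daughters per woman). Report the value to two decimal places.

1.96

Proportion female at birth = 100 / (100 + 103) = 0.49261.
Sum of ASFRs = 0.0708 + 0.2135 + 0.3361 + 0.1537 + 0.0192 + 0.0011 + 0.0000 = 0.7944
TFR = 5 × 0.7944 = 3.972
GRR = 0.49261 × 3.972 = 1.95665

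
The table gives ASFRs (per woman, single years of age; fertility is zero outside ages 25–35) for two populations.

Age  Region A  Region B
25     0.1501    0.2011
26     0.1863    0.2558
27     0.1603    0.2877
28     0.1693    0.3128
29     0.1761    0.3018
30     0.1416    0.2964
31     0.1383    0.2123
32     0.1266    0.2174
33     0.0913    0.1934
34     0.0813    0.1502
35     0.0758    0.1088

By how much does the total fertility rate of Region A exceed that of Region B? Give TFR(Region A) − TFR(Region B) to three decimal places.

-1.041

Region A:
  Sum of ASFRs = 0.1501 + 0.1863 + 0.1603 + 0.1693 + 0.1761 + 0.1416 + 0.1383 + 0.1266 + 0.0913 + 0.0813 + 0.0758 = 1.4970
  TFR = 1.497
Region B:
  Sum of ASFRs = 0.2011 + 0.2558 + 0.2877 + 0.3128 + 0.3018 + 0.2964 + 0.2123 + 0.2174 + 0.1934 + 0.1502 + 0.1088 = 2.5377
  TFR = 2.5377
Difference = 1.497 − 2.5377 = -1.0407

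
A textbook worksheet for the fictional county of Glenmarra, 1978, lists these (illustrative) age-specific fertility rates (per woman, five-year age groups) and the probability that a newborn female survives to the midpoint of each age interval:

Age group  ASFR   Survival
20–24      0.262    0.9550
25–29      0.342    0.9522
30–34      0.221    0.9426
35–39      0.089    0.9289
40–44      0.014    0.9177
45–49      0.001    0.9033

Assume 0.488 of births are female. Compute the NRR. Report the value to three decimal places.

Proportion female at birth = 0.488.
Weighting each age-specific rate by interval width and survival:
  20–24: 5 × 0.262 × 0.9550 = 1.25105
  25–29: 5 × 0.342 × 0.9522 = 1.62826
  30–34: 5 × 0.221 × 0.9426 = 1.04157
  35–39: 5 × 0.089 × 0.9289 = 0.41336
  40–44: 5 × 0.014 × 0.9177 = 0.06424
  45–49: 5 × 0.001 × 0.9033 = 0.00452
Sum = 4.40300
NRR = 0.488 × 4.40300 = 2.14866

2.149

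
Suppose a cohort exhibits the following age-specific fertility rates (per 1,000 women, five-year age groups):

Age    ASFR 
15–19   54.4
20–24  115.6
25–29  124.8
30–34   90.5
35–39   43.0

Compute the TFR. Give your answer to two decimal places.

Sum of ASFRs = 54.4 + 115.6 + 124.8 + 90.5 + 43.0 = 428.3
TFR = 5 × 428.3 / 1000 = 2.1415

2.14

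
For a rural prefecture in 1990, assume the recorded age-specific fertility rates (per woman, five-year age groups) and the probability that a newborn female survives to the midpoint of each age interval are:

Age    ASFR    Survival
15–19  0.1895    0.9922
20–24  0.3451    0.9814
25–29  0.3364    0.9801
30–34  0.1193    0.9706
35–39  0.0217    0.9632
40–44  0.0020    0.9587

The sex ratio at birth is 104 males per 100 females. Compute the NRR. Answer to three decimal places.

Proportion female at birth = 100 / (100 + 104) = 0.49020.
Per-age-group product (5 × ASFR × survival probability):
  15–19: 5 × 0.1895 × 0.9922 = 0.94011
  20–24: 5 × 0.3451 × 0.9814 = 1.69341
  25–29: 5 × 0.3364 × 0.9801 = 1.64853
  30–34: 5 × 0.1193 × 0.9706 = 0.57896
  35–39: 5 × 0.0217 × 0.9632 = 0.10451
  40–44: 5 × 0.0020 × 0.9587 = 0.00959
Sum = 4.97511
NRR = 0.49020 × 4.97511 = 2.43880
With NRR above 1 the population is above replacement fertility.

2.439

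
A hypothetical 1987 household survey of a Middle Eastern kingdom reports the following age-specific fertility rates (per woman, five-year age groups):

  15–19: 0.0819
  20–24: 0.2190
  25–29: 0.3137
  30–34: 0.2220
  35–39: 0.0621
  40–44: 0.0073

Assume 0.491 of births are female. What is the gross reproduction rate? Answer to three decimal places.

2.224

Proportion female at birth = 0.491.
Sum of ASFRs = 0.0819 + 0.2190 + 0.3137 + 0.2220 + 0.0621 + 0.0073 = 0.9060
TFR = 5 × 0.9060 = 4.53
GRR = 0.491 × 4.53 = 2.22423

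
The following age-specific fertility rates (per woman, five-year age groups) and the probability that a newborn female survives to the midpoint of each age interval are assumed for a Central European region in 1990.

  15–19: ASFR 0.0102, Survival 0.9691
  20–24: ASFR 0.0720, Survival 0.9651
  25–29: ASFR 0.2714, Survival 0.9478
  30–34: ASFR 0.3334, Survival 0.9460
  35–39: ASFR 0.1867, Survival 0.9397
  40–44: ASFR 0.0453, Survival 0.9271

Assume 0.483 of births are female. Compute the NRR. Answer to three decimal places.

Proportion female at birth = 0.483.
Per-age-group product (5 × ASFR × survival probability):
  15–19: 5 × 0.0102 × 0.9691 = 0.04942
  20–24: 5 × 0.0720 × 0.9651 = 0.34744
  25–29: 5 × 0.2714 × 0.9478 = 1.28616
  30–34: 5 × 0.3334 × 0.9460 = 1.57698
  35–39: 5 × 0.1867 × 0.9397 = 0.87721
  40–44: 5 × 0.0453 × 0.9271 = 0.20999
Sum = 4.34720
NRR = 0.483 × 4.34720 = 2.09970

2.100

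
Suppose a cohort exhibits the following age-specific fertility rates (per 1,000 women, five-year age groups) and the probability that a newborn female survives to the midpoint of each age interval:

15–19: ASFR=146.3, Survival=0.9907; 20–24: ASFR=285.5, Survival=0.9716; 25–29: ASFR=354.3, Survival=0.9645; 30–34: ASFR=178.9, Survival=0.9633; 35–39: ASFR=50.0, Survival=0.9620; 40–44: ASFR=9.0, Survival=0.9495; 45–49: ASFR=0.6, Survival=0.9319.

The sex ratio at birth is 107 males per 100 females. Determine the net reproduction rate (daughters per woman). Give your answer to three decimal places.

Proportion female at birth = 100 / (100 + 107) = 0.48309.
Per-age-group product (5 × ASFR × survival probability):
  15–19: 5 × 146.3/1000 × 0.9907 = 0.72470
  20–24: 5 × 285.5/1000 × 0.9716 = 1.38696
  25–29: 5 × 354.3/1000 × 0.9645 = 1.70861
  30–34: 5 × 178.9/1000 × 0.9633 = 0.86167
  35–39: 5 × 50.0/1000 × 0.9620 = 0.24050
  40–44: 5 × 9.0/1000 × 0.9495 = 0.04273
  45–49: 5 × 0.6/1000 × 0.9319 = 0.00280
Sum = 4.96797
NRR = 0.48309 × 4.96797 = 2.39998
NRR > 1, so each generation more than replaces itself.

2.400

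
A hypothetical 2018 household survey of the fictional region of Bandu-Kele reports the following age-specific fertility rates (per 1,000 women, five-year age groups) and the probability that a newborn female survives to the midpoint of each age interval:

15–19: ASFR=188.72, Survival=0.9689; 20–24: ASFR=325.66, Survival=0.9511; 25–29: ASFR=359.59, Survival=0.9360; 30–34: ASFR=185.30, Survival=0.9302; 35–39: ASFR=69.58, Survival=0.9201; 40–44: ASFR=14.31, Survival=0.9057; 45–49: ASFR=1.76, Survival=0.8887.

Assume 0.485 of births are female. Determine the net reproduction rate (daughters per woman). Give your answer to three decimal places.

Proportion female at birth = 0.485.
Survival-weighted fertility by age (5·fₓ·Sₓ):
  15–19: 5 × 188.72/1000 × 0.9689 = 0.91425
  20–24: 5 × 325.66/1000 × 0.9511 = 1.54868
  25–29: 5 × 359.59/1000 × 0.9360 = 1.68288
  30–34: 5 × 185.30/1000 × 0.9302 = 0.86183
  35–39: 5 × 69.58/1000 × 0.9201 = 0.32010
  40–44: 5 × 14.31/1000 × 0.9057 = 0.06480
  45–49: 5 × 1.76/1000 × 0.8887 = 0.00782
Sum = 5.40036
NRR = 0.485 × 5.40036 = 2.61917

2.619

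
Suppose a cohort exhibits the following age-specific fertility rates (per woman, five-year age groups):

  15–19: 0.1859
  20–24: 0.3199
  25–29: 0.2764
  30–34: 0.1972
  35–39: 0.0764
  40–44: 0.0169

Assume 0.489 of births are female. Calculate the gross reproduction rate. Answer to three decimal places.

2.623

Proportion female at birth = 0.489.
Sum of ASFRs = 0.1859 + 0.3199 + 0.2764 + 0.1972 + 0.0764 + 0.0169 = 1.0727
TFR = 5 × 1.0727 = 5.3635
GRR = 0.489 × 5.3635 = 2.62275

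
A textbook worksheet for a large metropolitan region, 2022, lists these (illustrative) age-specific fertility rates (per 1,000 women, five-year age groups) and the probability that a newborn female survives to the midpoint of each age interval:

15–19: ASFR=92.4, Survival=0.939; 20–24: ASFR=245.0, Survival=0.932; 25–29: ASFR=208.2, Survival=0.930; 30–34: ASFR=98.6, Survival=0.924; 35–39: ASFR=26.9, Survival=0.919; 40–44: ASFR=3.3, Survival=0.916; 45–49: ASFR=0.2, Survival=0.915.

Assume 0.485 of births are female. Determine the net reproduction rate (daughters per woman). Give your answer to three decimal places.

1.522

Proportion female at birth = 0.485.
Survival-weighted fertility by age (5·fₓ·Sₓ):
  15–19: 5 × 92.4/1000 × 0.939 = 0.43382
  20–24: 5 × 245.0/1000 × 0.932 = 1.14170
  25–29: 5 × 208.2/1000 × 0.930 = 0.96813
  30–34: 5 × 98.6/1000 × 0.924 = 0.45553
  35–39: 5 × 26.9/1000 × 0.919 = 0.12361
  40–44: 5 × 3.3/1000 × 0.916 = 0.01511
  45–49: 5 × 0.2/1000 × 0.915 = 0.00092
Sum = 3.13882
NRR = 0.485 × 3.13882 = 1.52233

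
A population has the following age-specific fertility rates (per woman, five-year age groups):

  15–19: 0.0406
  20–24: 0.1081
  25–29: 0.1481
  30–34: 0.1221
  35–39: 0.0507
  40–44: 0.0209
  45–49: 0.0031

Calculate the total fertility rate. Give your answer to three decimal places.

Sum of ASFRs = 0.0406 + 0.1081 + 0.1481 + 0.1221 + 0.0507 + 0.0209 + 0.0031 = 0.4936
TFR = 5 × 0.4936 = 2.468

2.468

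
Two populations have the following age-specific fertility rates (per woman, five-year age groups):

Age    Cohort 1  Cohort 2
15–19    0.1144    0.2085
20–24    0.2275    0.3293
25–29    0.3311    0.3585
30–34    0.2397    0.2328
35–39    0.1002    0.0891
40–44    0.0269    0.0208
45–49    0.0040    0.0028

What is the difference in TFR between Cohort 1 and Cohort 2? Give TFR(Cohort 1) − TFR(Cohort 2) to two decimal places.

Cohort 1:
  Sum of ASFRs = 0.1144 + 0.2275 + 0.3311 + 0.2397 + 0.1002 + 0.0269 + 0.0040 = 1.0438
  TFR = 5 × 1.0438 = 5.219
Cohort 2:
  Sum of ASFRs = 0.2085 + 0.3293 + 0.3585 + 0.2328 + 0.0891 + 0.0208 + 0.0028 = 1.2418
  TFR = 5 × 1.2418 = 6.209
Difference = 5.219 − 6.209 = -0.99

-0.99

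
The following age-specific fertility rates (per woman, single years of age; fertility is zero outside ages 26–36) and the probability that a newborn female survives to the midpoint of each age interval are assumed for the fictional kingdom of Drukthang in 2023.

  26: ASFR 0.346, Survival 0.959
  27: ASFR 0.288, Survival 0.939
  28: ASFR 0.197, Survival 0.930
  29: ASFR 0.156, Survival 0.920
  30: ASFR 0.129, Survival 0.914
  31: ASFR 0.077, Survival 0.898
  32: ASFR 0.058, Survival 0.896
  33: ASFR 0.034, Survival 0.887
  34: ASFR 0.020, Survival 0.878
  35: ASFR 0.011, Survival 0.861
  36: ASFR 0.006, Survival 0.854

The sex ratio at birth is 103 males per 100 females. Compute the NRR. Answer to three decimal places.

Proportion female at birth = 100 / (100 + 103) = 0.49261.
Per-age-group product (1 × ASFR × survival probability):
  26: 1 × 0.346 × 0.959 = 0.33181
  27: 1 × 0.288 × 0.939 = 0.27043
  28: 1 × 0.197 × 0.930 = 0.18321
  29: 1 × 0.156 × 0.920 = 0.14352
  30: 1 × 0.129 × 0.914 = 0.11791
  31: 1 × 0.077 × 0.898 = 0.06915
  32: 1 × 0.058 × 0.896 = 0.05197
  33: 1 × 0.034 × 0.887 = 0.03016
  34: 1 × 0.020 × 0.878 = 0.01756
  35: 1 × 0.011 × 0.861 = 0.00947
  36: 1 × 0.006 × 0.854 = 0.00512
Sum = 1.23031
NRR = 0.49261 × 1.23031 = 0.60606
NRR < 1, so the cohort does not fully replace itself.

0.606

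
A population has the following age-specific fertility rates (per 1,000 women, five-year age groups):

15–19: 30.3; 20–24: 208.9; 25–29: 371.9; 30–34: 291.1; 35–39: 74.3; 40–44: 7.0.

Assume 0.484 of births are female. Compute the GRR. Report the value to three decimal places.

2.380

Proportion female at birth = 0.484.
Sum of ASFRs = 30.3 + 208.9 + 371.9 + 291.1 + 74.3 + 7.0 = 983.5
TFR = 5 × 983.5 / 1000 = 4.9175
GRR = 0.484 × 4.9175 = 2.38007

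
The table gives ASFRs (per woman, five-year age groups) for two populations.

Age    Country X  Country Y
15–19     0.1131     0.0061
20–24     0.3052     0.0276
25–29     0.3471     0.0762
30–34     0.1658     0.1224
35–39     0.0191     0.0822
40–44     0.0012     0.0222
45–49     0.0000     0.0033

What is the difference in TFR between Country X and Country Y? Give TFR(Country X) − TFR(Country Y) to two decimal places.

3.06

Country X:
  Sum of ASFRs = 0.1131 + 0.3052 + 0.3471 + 0.1658 + 0.0191 + 0.0012 + 0.0000 = 0.9515
  TFR = 5 × 0.9515 = 4.7575
Country Y:
  Sum of ASFRs = 0.0061 + 0.0276 + 0.0762 + 0.1224 + 0.0822 + 0.0222 + 0.0033 = 0.3400
  TFR = 5 × 0.3400 = 1.7
Difference = 4.7575 − 1.7 = 3.0575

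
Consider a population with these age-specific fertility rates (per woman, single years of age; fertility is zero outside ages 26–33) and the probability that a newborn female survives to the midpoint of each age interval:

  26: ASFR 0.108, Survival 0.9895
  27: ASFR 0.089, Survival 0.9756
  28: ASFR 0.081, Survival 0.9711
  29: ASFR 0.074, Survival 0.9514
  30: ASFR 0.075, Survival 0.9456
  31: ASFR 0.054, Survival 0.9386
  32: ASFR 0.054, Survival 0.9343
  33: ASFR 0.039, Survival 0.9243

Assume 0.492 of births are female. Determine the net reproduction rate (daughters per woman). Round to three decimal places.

0.271

Proportion female at birth = 0.492.
Survival-weighted fertility by age (1·fₓ·Sₓ):
  26: 1 × 0.108 × 0.9895 = 0.10687
  27: 1 × 0.089 × 0.9756 = 0.08683
  28: 1 × 0.081 × 0.9711 = 0.07866
  29: 1 × 0.074 × 0.9514 = 0.07040
  30: 1 × 0.075 × 0.9456 = 0.07092
  31: 1 × 0.054 × 0.9386 = 0.05068
  32: 1 × 0.054 × 0.9343 = 0.05045
  33: 1 × 0.039 × 0.9243 = 0.03605
Sum = 0.55086
NRR = 0.492 × 0.55086 = 0.27102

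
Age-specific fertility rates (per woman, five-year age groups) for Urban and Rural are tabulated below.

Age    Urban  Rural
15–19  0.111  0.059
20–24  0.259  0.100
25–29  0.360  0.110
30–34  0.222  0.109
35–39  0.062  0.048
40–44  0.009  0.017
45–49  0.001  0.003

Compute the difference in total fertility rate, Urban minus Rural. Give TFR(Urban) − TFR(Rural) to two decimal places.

2.89

Urban:
  Sum of ASFRs = 0.111 + 0.259 + 0.360 + 0.222 + 0.062 + 0.009 + 0.001 = 1.024
  TFR = 5 × 1.024 = 5.12
Rural:
  Sum of ASFRs = 0.059 + 0.100 + 0.110 + 0.109 + 0.048 + 0.017 + 0.003 = 0.446
  TFR = 5 × 0.446 = 2.23
Difference = 5.12 − 2.23 = 2.89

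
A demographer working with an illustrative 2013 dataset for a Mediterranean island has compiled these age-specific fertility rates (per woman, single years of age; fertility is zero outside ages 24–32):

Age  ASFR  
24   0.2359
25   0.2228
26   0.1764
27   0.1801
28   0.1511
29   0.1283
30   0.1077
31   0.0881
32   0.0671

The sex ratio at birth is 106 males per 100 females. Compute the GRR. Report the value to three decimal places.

Proportion female at birth = 100 / (100 + 106) = 0.48544.
Sum of ASFRs = 0.2359 + 0.2228 + 0.1764 + 0.1801 + 0.1511 + 0.1283 + 0.1077 + 0.0881 + 0.0671 = 1.3575
TFR = 1.3575
GRR = 0.48544 × 1.3575 = 0.65898

0.659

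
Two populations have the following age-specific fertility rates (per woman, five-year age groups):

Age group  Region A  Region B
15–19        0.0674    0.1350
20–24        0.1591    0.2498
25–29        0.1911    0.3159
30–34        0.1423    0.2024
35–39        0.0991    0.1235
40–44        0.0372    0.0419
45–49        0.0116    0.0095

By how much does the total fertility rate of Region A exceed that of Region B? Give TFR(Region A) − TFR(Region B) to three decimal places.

Region A:
  Sum of ASFRs = 0.0674 + 0.1591 + 0.1911 + 0.1423 + 0.0991 + 0.0372 + 0.0116 = 0.7078
  TFR = 5 × 0.7078 = 3.539
Region B:
  Sum of ASFRs = 0.1350 + 0.2498 + 0.3159 + 0.2024 + 0.1235 + 0.0419 + 0.0095 = 1.0780
  TFR = 5 × 1.0780 = 5.39
Difference = 3.539 − 5.39 = -1.851

-1.851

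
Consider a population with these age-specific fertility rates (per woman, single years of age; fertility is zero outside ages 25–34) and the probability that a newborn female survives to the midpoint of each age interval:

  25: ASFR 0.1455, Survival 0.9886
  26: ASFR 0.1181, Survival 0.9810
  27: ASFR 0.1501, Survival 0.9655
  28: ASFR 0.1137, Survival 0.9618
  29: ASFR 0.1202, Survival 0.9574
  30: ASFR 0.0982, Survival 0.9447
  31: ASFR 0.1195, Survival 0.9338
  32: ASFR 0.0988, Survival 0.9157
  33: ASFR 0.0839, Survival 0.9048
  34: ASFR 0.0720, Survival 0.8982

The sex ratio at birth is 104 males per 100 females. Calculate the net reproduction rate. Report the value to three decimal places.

Proportion female at birth = 100 / (100 + 104) = 0.49020.
Survival-weighted fertility by age (1·fₓ·Sₓ):
  25: 1 × 0.1455 × 0.9886 = 0.14384
  26: 1 × 0.1181 × 0.9810 = 0.11586
  27: 1 × 0.1501 × 0.9655 = 0.14492
  28: 1 × 0.1137 × 0.9618 = 0.10936
  29: 1 × 0.1202 × 0.9574 = 0.11508
  30: 1 × 0.0982 × 0.9447 = 0.09277
  31: 1 × 0.1195 × 0.9338 = 0.11159
  32: 1 × 0.0988 × 0.9157 = 0.09047
  33: 1 × 0.0839 × 0.9048 = 0.07591
  34: 1 × 0.0720 × 0.8982 = 0.06467
Sum = 1.06447
NRR = 0.49020 × 1.06447 = 0.52180
NRR < 1, so the cohort does not fully replace itself.

0.522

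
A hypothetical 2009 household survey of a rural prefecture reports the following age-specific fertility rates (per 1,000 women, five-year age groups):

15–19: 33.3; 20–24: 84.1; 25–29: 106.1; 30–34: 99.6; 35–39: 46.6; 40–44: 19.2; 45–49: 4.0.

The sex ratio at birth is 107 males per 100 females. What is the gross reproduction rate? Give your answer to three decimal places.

0.949

Proportion female at birth = 100 / (100 + 107) = 0.48309.
Sum of ASFRs = 33.3 + 84.1 + 106.1 + 99.6 + 46.6 + 19.2 + 4.0 = 392.9
TFR = 5 × 392.9 / 1000 = 1.9645
GRR = 0.48309 × 1.9645 = 0.94903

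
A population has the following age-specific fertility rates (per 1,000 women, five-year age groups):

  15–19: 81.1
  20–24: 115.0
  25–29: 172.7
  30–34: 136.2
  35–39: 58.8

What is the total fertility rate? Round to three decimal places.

2.819

Sum of ASFRs = 81.1 + 115.0 + 172.7 + 136.2 + 58.8 = 563.8
TFR = 5 × 563.8 / 1000 = 2.819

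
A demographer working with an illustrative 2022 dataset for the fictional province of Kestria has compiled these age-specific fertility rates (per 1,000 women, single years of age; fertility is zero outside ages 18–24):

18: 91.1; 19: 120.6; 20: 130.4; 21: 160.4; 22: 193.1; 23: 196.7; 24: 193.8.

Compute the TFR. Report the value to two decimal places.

Sum of ASFRs = 91.1 + 120.6 + 130.4 + 160.4 + 193.1 + 196.7 + 193.8 = 1086.1
TFR = 1086.1 / 1000 = 1.0861

1.09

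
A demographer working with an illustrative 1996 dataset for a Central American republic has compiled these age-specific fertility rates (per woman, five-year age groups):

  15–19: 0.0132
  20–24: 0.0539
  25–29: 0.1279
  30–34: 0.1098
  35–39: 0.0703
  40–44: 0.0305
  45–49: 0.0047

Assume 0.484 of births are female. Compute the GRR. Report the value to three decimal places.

Proportion female at birth = 0.484.
Sum of ASFRs = 0.0132 + 0.0539 + 0.1279 + 0.1098 + 0.0703 + 0.0305 + 0.0047 = 0.4103
TFR = 5 × 0.4103 = 2.0515
GRR = 0.484 × 2.0515 = 0.99293

0.993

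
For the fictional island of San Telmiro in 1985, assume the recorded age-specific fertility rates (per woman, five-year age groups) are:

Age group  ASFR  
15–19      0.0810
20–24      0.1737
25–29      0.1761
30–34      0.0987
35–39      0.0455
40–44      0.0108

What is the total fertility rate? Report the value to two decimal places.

2.93

Sum of ASFRs = 0.0810 + 0.1737 + 0.1761 + 0.0987 + 0.0455 + 0.0108 = 0.5858
TFR = 5 × 0.5858 = 2.929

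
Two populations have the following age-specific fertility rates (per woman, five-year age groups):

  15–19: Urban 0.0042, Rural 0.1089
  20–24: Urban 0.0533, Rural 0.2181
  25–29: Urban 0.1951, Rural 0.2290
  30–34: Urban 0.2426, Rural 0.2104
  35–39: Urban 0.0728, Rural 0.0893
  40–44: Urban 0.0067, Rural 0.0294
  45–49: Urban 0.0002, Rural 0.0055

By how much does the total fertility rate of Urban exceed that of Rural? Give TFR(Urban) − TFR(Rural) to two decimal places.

Urban:
  Sum of ASFRs = 0.0042 + 0.0533 + 0.1951 + 0.2426 + 0.0728 + 0.0067 + 0.0002 = 0.5749
  TFR = 5 × 0.5749 = 2.8745
Rural:
  Sum of ASFRs = 0.1089 + 0.2181 + 0.2290 + 0.2104 + 0.0893 + 0.0294 + 0.0055 = 0.8906
  TFR = 5 × 0.8906 = 4.453
Difference = 2.8745 − 4.453 = -1.5785

-1.58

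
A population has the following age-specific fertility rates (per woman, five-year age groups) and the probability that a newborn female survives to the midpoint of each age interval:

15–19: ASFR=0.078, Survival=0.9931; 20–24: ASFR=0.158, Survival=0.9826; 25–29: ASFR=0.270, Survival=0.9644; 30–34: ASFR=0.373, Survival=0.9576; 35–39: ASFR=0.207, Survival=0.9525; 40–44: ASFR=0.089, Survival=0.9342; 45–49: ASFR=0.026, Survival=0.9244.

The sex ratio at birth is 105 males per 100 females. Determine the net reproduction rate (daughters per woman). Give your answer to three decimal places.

2.816

Proportion female at birth = 100 / (100 + 105) = 0.48780.
Per-age-group product (5 × ASFR × survival probability):
  15–19: 5 × 0.078 × 0.9931 = 0.38731
  20–24: 5 × 0.158 × 0.9826 = 0.77625
  25–29: 5 × 0.270 × 0.9644 = 1.30194
  30–34: 5 × 0.373 × 0.9576 = 1.78592
  35–39: 5 × 0.207 × 0.9525 = 0.98584
  40–44: 5 × 0.089 × 0.9342 = 0.41572
  45–49: 5 × 0.026 × 0.9244 = 0.12017
Sum = 5.77315
NRR = 0.48780 × 5.77315 = 2.81614
An NRR exceeding 1 indicates intrinsic growth under these rates.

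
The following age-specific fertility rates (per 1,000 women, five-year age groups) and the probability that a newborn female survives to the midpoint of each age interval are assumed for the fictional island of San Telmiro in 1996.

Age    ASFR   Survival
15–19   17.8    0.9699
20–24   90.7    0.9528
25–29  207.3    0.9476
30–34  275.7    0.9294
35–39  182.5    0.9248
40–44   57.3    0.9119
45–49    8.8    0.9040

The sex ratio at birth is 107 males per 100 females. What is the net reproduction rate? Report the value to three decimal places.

Proportion female at birth = 100 / (100 + 107) = 0.48309.
Per-age-group product (5 × ASFR × survival probability):
  15–19: 5 × 17.8/1000 × 0.9699 = 0.08632
  20–24: 5 × 90.7/1000 × 0.9528 = 0.43209
  25–29: 5 × 207.3/1000 × 0.9476 = 0.98219
  30–34: 5 × 275.7/1000 × 0.9294 = 1.28118
  35–39: 5 × 182.5/1000 × 0.9248 = 0.84388
  40–44: 5 × 57.3/1000 × 0.9119 = 0.26126
  45–49: 5 × 8.8/1000 × 0.9040 = 0.03978
Sum = 3.92670
NRR = 0.48309 × 3.92670 = 1.89695

1.897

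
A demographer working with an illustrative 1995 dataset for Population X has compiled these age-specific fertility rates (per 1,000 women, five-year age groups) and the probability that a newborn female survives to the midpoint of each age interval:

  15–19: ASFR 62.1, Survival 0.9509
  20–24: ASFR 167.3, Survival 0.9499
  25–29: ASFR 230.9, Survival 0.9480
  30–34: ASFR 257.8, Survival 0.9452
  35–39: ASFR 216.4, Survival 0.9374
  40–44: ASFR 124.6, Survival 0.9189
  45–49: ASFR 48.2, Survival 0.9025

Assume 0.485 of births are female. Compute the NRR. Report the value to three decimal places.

Proportion female at birth = 0.485.
Survival-weighted fertility by age (5·fₓ·Sₓ):
  15–19: 5 × 62.1/1000 × 0.9509 = 0.29525
  20–24: 5 × 167.3/1000 × 0.9499 = 0.79459
  25–29: 5 × 230.9/1000 × 0.9480 = 1.09447
  30–34: 5 × 257.8/1000 × 0.9452 = 1.21836
  35–39: 5 × 216.4/1000 × 0.9374 = 1.01427
  40–44: 5 × 124.6/1000 × 0.9189 = 0.57247
  45–49: 5 × 48.2/1000 × 0.9025 = 0.21750
Sum = 5.20691
NRR = 0.485 × 5.20691 = 2.52535
An NRR exceeding 1 indicates intrinsic growth under these rates.

2.525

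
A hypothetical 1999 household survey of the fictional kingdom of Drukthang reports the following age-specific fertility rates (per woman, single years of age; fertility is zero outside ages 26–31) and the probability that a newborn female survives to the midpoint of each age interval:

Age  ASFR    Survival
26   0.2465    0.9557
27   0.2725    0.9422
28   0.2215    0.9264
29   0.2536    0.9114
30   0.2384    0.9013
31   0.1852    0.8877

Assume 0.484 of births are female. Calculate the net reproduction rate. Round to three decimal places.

Proportion female at birth = 0.484.
Each age group contributes 1 × ASFR × survival:
  26: 1 × 0.2465 × 0.9557 = 0.23558
  27: 1 × 0.2725 × 0.9422 = 0.25675
  28: 1 × 0.2215 × 0.9264 = 0.20520
  29: 1 × 0.2536 × 0.9114 = 0.23113
  30: 1 × 0.2384 × 0.9013 = 0.21487
  31: 1 × 0.1852 × 0.8877 = 0.16440
Sum = 1.30793
NRR = 0.484 × 1.30793 = 0.63304
NRR < 1, so the cohort does not fully replace itself.

0.633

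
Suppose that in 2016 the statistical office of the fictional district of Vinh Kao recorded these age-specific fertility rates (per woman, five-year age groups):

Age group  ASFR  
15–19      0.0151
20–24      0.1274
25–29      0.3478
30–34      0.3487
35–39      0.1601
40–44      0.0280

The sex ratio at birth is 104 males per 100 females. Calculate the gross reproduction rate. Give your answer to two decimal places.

2.52

Proportion female at birth = 100 / (100 + 104) = 0.49020.
Sum of ASFRs = 0.0151 + 0.1274 + 0.3478 + 0.3487 + 0.1601 + 0.0280 = 1.0271
TFR = 5 × 1.0271 = 5.1355
GRR = 0.49020 × 5.1355 = 2.51742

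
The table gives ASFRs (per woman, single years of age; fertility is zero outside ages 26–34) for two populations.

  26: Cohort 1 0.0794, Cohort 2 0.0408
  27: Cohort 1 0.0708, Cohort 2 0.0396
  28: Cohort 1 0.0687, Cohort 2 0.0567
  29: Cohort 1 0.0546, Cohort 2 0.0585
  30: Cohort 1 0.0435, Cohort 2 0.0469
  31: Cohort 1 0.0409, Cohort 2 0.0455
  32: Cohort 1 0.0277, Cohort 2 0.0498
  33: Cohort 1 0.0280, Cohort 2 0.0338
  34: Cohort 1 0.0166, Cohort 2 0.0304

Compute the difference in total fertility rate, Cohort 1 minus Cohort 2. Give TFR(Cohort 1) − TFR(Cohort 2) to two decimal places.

0.03

Cohort 1:
  Sum of ASFRs = 0.0794 + 0.0708 + 0.0687 + 0.0546 + 0.0435 + 0.0409 + 0.0277 + 0.0280 + 0.0166 = 0.4302
  TFR = 0.4302
Cohort 2:
  Sum of ASFRs = 0.0408 + 0.0396 + 0.0567 + 0.0585 + 0.0469 + 0.0455 + 0.0498 + 0.0338 + 0.0304 = 0.4020
  TFR = 0.402
Difference = 0.4302 − 0.402 = 0.0282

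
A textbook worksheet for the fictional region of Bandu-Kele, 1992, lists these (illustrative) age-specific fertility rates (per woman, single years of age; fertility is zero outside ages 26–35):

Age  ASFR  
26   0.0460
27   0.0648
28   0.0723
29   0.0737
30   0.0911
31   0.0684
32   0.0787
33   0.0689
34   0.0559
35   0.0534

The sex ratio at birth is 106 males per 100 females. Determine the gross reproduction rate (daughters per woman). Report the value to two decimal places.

Proportion female at birth = 100 / (100 + 106) = 0.48544.
Sum of ASFRs = 0.0460 + 0.0648 + 0.0723 + 0.0737 + 0.0911 + 0.0684 + 0.0787 + 0.0689 + 0.0559 + 0.0534 = 0.6732
TFR = 0.6732
GRR = 0.48544 × 0.6732 = 0.32680

0.33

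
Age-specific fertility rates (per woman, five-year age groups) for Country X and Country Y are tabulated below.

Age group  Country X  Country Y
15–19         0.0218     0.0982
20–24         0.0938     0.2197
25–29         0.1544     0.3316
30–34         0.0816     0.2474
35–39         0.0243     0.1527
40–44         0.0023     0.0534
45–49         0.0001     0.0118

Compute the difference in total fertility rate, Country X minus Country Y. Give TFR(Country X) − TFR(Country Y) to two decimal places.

Country X:
  Sum of ASFRs = 0.0218 + 0.0938 + 0.1544 + 0.0816 + 0.0243 + 0.0023 + 0.0001 = 0.3783
  TFR = 5 × 0.3783 = 1.8915
Country Y:
  Sum of ASFRs = 0.0982 + 0.2197 + 0.3316 + 0.2474 + 0.1527 + 0.0534 + 0.0118 = 1.1148
  TFR = 5 × 1.1148 = 5.574
Difference = 1.8915 − 5.574 = -3.6825

-3.68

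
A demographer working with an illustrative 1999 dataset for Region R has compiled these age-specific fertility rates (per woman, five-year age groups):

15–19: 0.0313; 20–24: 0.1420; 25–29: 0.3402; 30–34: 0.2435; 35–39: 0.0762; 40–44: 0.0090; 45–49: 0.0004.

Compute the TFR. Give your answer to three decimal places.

Sum of ASFRs = 0.0313 + 0.1420 + 0.3402 + 0.2435 + 0.0762 + 0.0090 + 0.0004 = 0.8426
TFR = 5 × 0.8426 = 4.213

4.213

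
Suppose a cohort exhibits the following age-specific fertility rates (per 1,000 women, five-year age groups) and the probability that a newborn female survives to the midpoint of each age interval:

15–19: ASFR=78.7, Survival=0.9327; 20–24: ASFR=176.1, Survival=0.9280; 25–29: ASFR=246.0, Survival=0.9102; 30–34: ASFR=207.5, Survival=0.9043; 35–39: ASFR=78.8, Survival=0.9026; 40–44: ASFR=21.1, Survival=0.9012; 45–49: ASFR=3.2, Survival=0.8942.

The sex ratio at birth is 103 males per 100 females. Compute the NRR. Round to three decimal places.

1.826

Proportion female at birth = 100 / (100 + 103) = 0.49261.
Survival-weighted fertility by age (5·fₓ·Sₓ):
  15–19: 5 × 78.7/1000 × 0.9327 = 0.36702
  20–24: 5 × 176.1/1000 × 0.9280 = 0.81710
  25–29: 5 × 246.0/1000 × 0.9102 = 1.11955
  30–34: 5 × 207.5/1000 × 0.9043 = 0.93821
  35–39: 5 × 78.8/1000 × 0.9026 = 0.35562
  40–44: 5 × 21.1/1000 × 0.9012 = 0.09508
  45–49: 5 × 3.2/1000 × 0.8942 = 0.01431
Sum = 3.70689
NRR = 0.49261 × 3.70689 = 1.82605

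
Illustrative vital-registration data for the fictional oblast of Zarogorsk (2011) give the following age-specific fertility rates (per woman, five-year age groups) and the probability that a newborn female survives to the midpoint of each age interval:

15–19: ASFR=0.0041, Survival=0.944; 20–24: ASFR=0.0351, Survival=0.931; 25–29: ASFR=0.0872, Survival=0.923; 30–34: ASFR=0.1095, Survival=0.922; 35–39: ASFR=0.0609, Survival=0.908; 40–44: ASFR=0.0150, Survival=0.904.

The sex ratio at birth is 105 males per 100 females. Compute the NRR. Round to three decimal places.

Proportion female at birth = 100 / (100 + 105) = 0.48780.
Each age group contributes 5 × ASFR × survival:
  15–19: 5 × 0.0041 × 0.944 = 0.01935
  20–24: 5 × 0.0351 × 0.931 = 0.16339
  25–29: 5 × 0.0872 × 0.923 = 0.40243
  30–34: 5 × 0.1095 × 0.922 = 0.50480
  35–39: 5 × 0.0609 × 0.908 = 0.27649
  40–44: 5 × 0.0150 × 0.904 = 0.06780
Sum = 1.43426
NRR = 0.48780 × 1.43426 = 0.69963
NRR < 1, so the cohort does not fully replace itself.

0.700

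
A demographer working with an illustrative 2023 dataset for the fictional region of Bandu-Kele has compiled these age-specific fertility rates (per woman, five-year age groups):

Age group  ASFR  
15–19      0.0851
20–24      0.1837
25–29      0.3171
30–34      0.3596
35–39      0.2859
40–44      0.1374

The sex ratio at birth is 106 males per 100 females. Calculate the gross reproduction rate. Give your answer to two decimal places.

3.32

Proportion female at birth = 100 / (100 + 106) = 0.48544.
Sum of ASFRs = 0.0851 + 0.1837 + 0.3171 + 0.3596 + 0.2859 + 0.1374 = 1.3688
TFR = 5 × 1.3688 = 6.844
GRR = 0.48544 × 6.844 = 3.32235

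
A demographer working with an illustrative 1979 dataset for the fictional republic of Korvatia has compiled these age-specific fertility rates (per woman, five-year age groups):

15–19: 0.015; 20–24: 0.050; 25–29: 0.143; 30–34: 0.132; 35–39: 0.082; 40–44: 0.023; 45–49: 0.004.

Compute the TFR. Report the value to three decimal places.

2.245

Sum of ASFRs = 0.015 + 0.050 + 0.143 + 0.132 + 0.082 + 0.023 + 0.004 = 0.449
TFR = 5 × 0.449 = 2.245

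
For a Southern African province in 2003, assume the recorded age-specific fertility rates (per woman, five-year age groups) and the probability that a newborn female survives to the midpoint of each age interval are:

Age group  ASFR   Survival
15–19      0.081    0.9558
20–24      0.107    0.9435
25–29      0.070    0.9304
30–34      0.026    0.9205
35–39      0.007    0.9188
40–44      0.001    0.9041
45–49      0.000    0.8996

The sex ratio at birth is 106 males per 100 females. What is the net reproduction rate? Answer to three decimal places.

Proportion female at birth = 100 / (100 + 106) = 0.48544.
Per-age-group product (5 × ASFR × survival probability):
  15–19: 5 × 0.081 × 0.9558 = 0.38710
  20–24: 5 × 0.107 × 0.9435 = 0.50477
  25–29: 5 × 0.070 × 0.9304 = 0.32564
  30–34: 5 × 0.026 × 0.9205 = 0.11967
  35–39: 5 × 0.007 × 0.9188 = 0.03216
  40–44: 5 × 0.001 × 0.9041 = 0.00452
  45–49: 5 × 0.000 × 0.8996 = 0.00000
Sum = 1.37386
NRR = 0.48544 × 1.37386 = 0.66693
With NRR below 1 the population is below replacement fertility.

0.667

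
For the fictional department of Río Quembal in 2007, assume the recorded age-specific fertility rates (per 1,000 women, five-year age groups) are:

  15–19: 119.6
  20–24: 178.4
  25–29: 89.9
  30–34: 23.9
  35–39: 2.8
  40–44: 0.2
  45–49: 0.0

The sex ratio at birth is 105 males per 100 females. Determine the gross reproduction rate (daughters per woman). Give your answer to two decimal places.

Proportion female at birth = 100 / (100 + 105) = 0.48780.
Sum of ASFRs = 119.6 + 178.4 + 89.9 + 23.9 + 2.8 + 0.2 + 0.0 = 414.8
TFR = 5 × 414.8 / 1000 = 2.074
GRR = 0.48780 × 2.074 = 1.01170

1.01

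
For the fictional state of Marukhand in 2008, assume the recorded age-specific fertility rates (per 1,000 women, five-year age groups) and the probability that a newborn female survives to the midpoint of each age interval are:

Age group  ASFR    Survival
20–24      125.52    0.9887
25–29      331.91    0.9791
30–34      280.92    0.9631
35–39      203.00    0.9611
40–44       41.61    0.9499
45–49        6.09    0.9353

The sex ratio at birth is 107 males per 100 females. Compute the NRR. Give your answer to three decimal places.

2.319

Proportion female at birth = 100 / (100 + 107) = 0.48309.
Survival-weighted fertility by age (5·fₓ·Sₓ):
  20–24: 5 × 125.52/1000 × 0.9887 = 0.62051
  25–29: 5 × 331.91/1000 × 0.9791 = 1.62487
  30–34: 5 × 280.92/1000 × 0.9631 = 1.35277
  35–39: 5 × 203.00/1000 × 0.9611 = 0.97552
  40–44: 5 × 41.61/1000 × 0.9499 = 0.19763
  45–49: 5 × 6.09/1000 × 0.9353 = 0.02848
Sum = 4.79978
NRR = 0.48309 × 4.79978 = 2.31873
An NRR exceeding 1 indicates intrinsic growth under these rates.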